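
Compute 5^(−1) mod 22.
Apply the extended Euclidean algorithm to (22, 5), tracking rows (r, s, t) with s·22 + t·5 = r. Each division r_prev = q·r_cur + r_new produces the new row as (previous row) − q·(current row):
  row A: (22, 1, 0)   [1·22 + 0·5 = 22]
  row B: (5, 0, 1)   [0·22 + 1·5 = 5]
  22 = 4·5 + 2   → row C = row A − 4·row B = (2, 1, −4)   [check: 1·22 − 4·5 = 2]
  5 = 2·2 + 1   → row D = row B − 2·row C = (1, −2, 9)   [check: −2·22 + 9·5 = 1]
  2 = 2·1 + 0   → remainder 0, stop. gcd = 1 (last nonzero row D).
The gcd is 1, so 5 is invertible mod 22. The last nonzero row gives −2·22 + 9·5 = 1, so t = 9. So 5^(−1) ≡ 9 (mod 22). Verify: 5 · 9 = 45 ≡ 1 (mod 22). ✓

Final answer: 5^(−1) ≡ 9 (mod 22)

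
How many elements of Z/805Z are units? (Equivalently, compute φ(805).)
An element a ∈ Z/805Z is a unit iff gcd(a, 805) = 1, so the number of units is φ(805). φ is multiplicative, with φ(p^e) = p^e − p^(e−1). Factorise 805 = 5 · 7 · 23. Then
  φ(805) = (5 − 1) · (7 − 1) · (23 − 1) = 4 · 6 · 22 = 528.

Final answer: Z/805Z has φ(805) = 528 units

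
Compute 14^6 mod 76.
Use repeated squaring. Binary(6) = 110. Walk through the bits of the exponent 6 left-to-right: at each bit after the leading one, square the running value, then multiply by 14 if the bit is 1 (always reducing mod 76):
  bit 1 = 1 (leading): start with 14.
  bit 2 = 1: square 14^2 = 196 ≡ 44; bit is 1, so multiply 44·14 = 616 ≡ 8 (mod 76).
  bit 3 = 0: square 8^2 = 64 (mod 76).
Final value: 14^6 ≡ 64 (mod 76).

Final answer: 64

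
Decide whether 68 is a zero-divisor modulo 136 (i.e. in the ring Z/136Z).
gcd(68, 136) = 68 > 1, so 68 is not a unit in Z/136Z. In Z/nZ every nonzero non-unit is a zero-divisor: explicitly, take b = 136/gcd = 2 ≠ 0 (mod 136); then 68·2 = 136 = 1·136, i.e. 68·2 ≡ 0 (mod 136). So 68 is a zero-divisor.

Final answer: YES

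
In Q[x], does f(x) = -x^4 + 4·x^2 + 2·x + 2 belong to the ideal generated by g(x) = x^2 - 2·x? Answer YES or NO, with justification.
NO

In Q[x] the ideal (g) consists of all multiples of g, so f ∈ (g) iff g | f, i.e. iff the remainder of f on division by g is 0. Divide f by g (g is monic, so eliminate the leading term of the running remainder at each step):
  leading term -x^4: subtract (-x^2)·g(x) = -x^4 + 2·x^3, leaving -2·x^3 + 4·x^2 + 2·x + 2
  leading term -2·x^3: subtract (-2·x)·g(x) = -2·x^3 + 4·x^2, leaving 2·x + 2
The remainder r(x) = 2·x + 2 ≠ 0 (and deg r < deg g), so g ∤ f, i.e. f ∉ (g).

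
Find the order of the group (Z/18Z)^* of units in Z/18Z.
|(Z/18Z)^*| = 6

(Z/18Z)^* consists of the classes a with gcd(a, 18) = 1, so its order is φ(18). φ is multiplicative, with φ(p^e) = p^e − p^(e−1). Factorise 18 = 2 · 3^2. Then
  φ(18) = (2 − 1) · (3^2 − 3^1) = 1 · 6 = 6.
Thus |(Z/18Z)^*| = 6.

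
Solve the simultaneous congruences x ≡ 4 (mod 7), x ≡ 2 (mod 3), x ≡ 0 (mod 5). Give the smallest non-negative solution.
x ≡ 95 (mod 105); the representative in [0, 105) is 95

The moduli 7, 3, 5 are pairwise coprime, so by the CRT there is a unique solution mod 7·3·5 = 105.
Solve by successive substitution. Start with x ≡ 4 (mod 7).
  Combine with x ≡ 2 (mod 3): write x = 4 + 7·t and require 4 + 7·t ≡ 2 (mod 3), i.e. 7·t ≡ 2 − 4 ≡ 1 (mod 3). Since 7^(−1) ≡ 1 (mod 3) (7 ≡ 1 (mod 3)), t ≡ 1·1 ≡ 1 (mod 3). So x ≡ 4 + 7·1 = 11 (mod 21).
  Combine with x ≡ 0 (mod 5): write x = 11 + 21·t and require 11 + 21·t ≡ 0 (mod 5), i.e. 21·t ≡ 0 − 11 ≡ 4 (mod 5). Since 21^(−1) ≡ 1 (mod 5) (21 ≡ 1 (mod 5)), t ≡ 1·4 ≡ 4 (mod 5). So x ≡ 11 + 21·4 = 95 (mod 105).
Unique solution in [0, 105): x = 95.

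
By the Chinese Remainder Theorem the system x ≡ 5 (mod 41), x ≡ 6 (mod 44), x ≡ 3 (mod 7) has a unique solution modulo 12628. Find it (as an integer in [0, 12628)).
The moduli 41, 44, 7 are pairwise coprime, so by the CRT there is a unique solution mod 41·44·7 = 12628.
Solve by successive substitution. Start with x ≡ 5 (mod 41).
  Combine with x ≡ 6 (mod 44): write x = 5 + 41·t and require 5 + 41·t ≡ 6 (mod 44), i.e. 41·t ≡ 6 − 5 ≡ 1 (mod 44). Since 41^(−1) ≡ 29 (mod 44), t ≡ 29·1 ≡ 29 (mod 44). So x ≡ 5 + 41·29 = 1194 (mod 1804).
  Combine with x ≡ 3 (mod 7): write x = 1194 + 1804·t and require 1194 + 1804·t ≡ 3 (mod 7), i.e. 1804·t ≡ 3 − 1194 ≡ 6 (mod 7). Since 1804^(−1) ≡ 3 (mod 7) (1804 ≡ 5 (mod 7)), t ≡ 3·6 ≡ 4 (mod 7). So x ≡ 1194 + 1804·4 = 8410 (mod 12628).
Unique solution in [0, 12628): x = 8410.

Final answer: x ≡ 8410 (mod 12628); the representative in [0, 12628) is 8410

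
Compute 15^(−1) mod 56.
Apply the extended Euclidean algorithm to (56, 15), tracking rows (r, s, t) with s·56 + t·15 = r. Each division r_prev = q·r_cur + r_new produces the new row as (previous row) − q·(current row):
  row A: (56, 1, 0)   [1·56 + 0·15 = 56]
  row B: (15, 0, 1)   [0·56 + 1·15 = 15]
  56 = 3·15 + 11   → row C = row A − 3·row B = (11, 1, −3)   [check: 1·56 − 3·15 = 11]
  15 = 1·11 + 4   → row D = row B − 1·row C = (4, −1, 4)   [check: −1·56 + 4·15 = 4]
  11 = 2·4 + 3   → row E = row C − 2·row D = (3, 3, −11)   [check: 3·56 − 11·15 = 3]
  4 = 1·3 + 1   → row F = row D − 1·row E = (1, −4, 15)   [check: −4·56 + 15·15 = 1]
  3 = 3·1 + 0   → remainder 0, stop. gcd = 1 (last nonzero row F).
The gcd is 1, so 15 is invertible mod 56. The last nonzero row gives −4·56 + 15·15 = 1, so t = 15. So 15^(−1) ≡ 15 (mod 56). Verify: 15 · 15 = 225 ≡ 1 (mod 56). ✓

Final answer: 15^(−1) ≡ 15 (mod 56)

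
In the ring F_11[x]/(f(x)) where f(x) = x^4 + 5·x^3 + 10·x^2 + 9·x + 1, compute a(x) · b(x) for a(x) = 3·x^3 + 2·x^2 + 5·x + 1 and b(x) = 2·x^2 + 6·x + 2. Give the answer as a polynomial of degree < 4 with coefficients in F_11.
a · b ≡ 8·x^3 + 7·x^2 + 5·x + 10 (mod f(x))

Multiply as integer polynomials: a · b = 6·x^5 + 22·x^4 + 28·x^3 + 36·x^2 + 16·x + 2. Reducing coefficients mod 11: a · b ≡ 6·x^5 + 6·x^3 + 3·x^2 + 5·x + 2. Now divide by f(x) = x^4 + 5·x^3 + 10·x^2 + 9·x + 1 in F_11[x], eliminating the leading term at each step:
  leading term 6·x^5: subtract (6·x)·f(x) = 6·x^5 + 8·x^4 + 5·x^3 + 10·x^2 + 6·x, leaving 3·x^4 + x^3 + 4·x^2 + 10·x + 2 (coefficients mod 11)
  leading term 3·x^4: subtract (3)·f(x) = 3·x^4 + 4·x^3 + 8·x^2 + 5·x + 3, leaving 8·x^3 + 7·x^2 + 5·x + 10 (coefficients mod 11)
The degree is now < 4, so this is the remainder. Hence a · b ≡ 8·x^3 + 7·x^2 + 5·x + 10 in F_11[x]/(f).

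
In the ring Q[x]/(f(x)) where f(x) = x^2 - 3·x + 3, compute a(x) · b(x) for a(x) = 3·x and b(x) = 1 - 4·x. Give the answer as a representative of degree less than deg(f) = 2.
a · b ≡ 36 - 33·x (mod f(x))

First multiply in Q[x] without reducing: a · b = -12·x^2 + 3·x. Now divide by f(x) = x^2 - 3·x + 3, eliminating the leading term at each step:
  leading term -12·x^2: subtract (-12)·f(x) = -12·x^2 + 36·x - 36, leaving 36 - 33·x
The degree is now < 2, so this is the remainder. Hence a · b ≡ 36 - 33·x in Q[x]/(f).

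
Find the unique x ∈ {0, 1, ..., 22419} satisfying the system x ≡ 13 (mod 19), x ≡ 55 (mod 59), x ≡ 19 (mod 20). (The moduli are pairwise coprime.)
The moduli 19, 59, 20 are pairwise coprime, so by the CRT there is a unique solution mod 19·59·20 = 22420.
Solve by successive substitution. Start with x ≡ 13 (mod 19).
  Combine with x ≡ 55 (mod 59): write x = 13 + 19·t and require 13 + 19·t ≡ 55 (mod 59), i.e. 19·t ≡ 55 − 13 ≡ 42 (mod 59). Since 19^(−1) ≡ 28 (mod 59), t ≡ 28·42 ≡ 55 (mod 59). So x ≡ 13 + 19·55 = 1058 (mod 1121).
  Combine with x ≡ 19 (mod 20): write x = 1058 + 1121·t and require 1058 + 1121·t ≡ 19 (mod 20), i.e. 1121·t ≡ 19 − 1058 ≡ 1 (mod 20). Since 1121^(−1) ≡ 1 (mod 20) (1121 ≡ 1 (mod 20)), t ≡ 1·1 ≡ 1 (mod 20). So x ≡ 1058 + 1121·1 = 2179 (mod 22420).
Unique solution in [0, 22420): x = 2179.

Final answer: x ≡ 2179 (mod 22420); the representative in [0, 22420) is 2179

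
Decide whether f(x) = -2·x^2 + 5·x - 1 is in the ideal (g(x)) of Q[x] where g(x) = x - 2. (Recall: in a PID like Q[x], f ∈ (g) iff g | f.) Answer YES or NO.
In Q[x] the ideal (g) consists of all multiples of g, so f ∈ (g) iff g | f, i.e. iff the remainder of f on division by g is 0. Divide f by g (g is monic, so eliminate the leading term of the running remainder at each step):
  leading term -2·x^2: subtract (-2·x)·g(x) = -2·x^2 + 4·x, leaving x - 1
  leading term x: subtract (1)·g(x) = x - 2, leaving 1
The remainder r(x) = 1 ≠ 0 (and deg r < deg g), so g ∤ f, i.e. f ∉ (g).

Final answer: NO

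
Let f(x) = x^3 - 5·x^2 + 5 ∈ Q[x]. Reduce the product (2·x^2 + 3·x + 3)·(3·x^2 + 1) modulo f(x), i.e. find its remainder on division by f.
a · b ≡ 206·x^2 - 27·x - 192 (mod f(x))

First multiply in Q[x] without reducing: a · b = 6·x^4 + 9·x^3 + 11·x^2 + 3·x + 3. Now divide by f(x) = x^3 - 5·x^2 + 5, eliminating the leading term at each step:
  leading term 6·x^4: subtract (6·x)·f(x) = 6·x^4 - 30·x^3 + 30·x, leaving 39·x^3 + 11·x^2 - 27·x + 3
  leading term 39·x^3: subtract (39)·f(x) = 39·x^3 - 195·x^2 + 195, leaving 206·x^2 - 27·x - 192
The degree is now < 3, so this is the remainder. Hence a · b ≡ 206·x^2 - 27·x - 192 in Q[x]/(f).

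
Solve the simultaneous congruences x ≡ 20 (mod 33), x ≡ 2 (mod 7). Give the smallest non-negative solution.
x ≡ 86 (mod 231); the representative in [0, 231) is 86

The moduli 33, 7 are pairwise coprime, so by the CRT there is a unique solution mod 33·7 = 231.
Solve by successive substitution. Start with x ≡ 20 (mod 33).
  Combine with x ≡ 2 (mod 7): write x = 20 + 33·t and require 20 + 33·t ≡ 2 (mod 7), i.e. 33·t ≡ 2 − 20 ≡ 3 (mod 7). Since 33^(−1) ≡ 3 (mod 7) (33 ≡ 5 (mod 7)), t ≡ 3·3 ≡ 2 (mod 7). So x ≡ 20 + 33·2 = 86 (mod 231).
Unique solution in [0, 231): x = 86.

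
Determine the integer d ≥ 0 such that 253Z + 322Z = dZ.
In the PID Z, (a, b) is generated by gcd(a, b). Compute gcd(322, 253) with the extended Euclidean algorithm, tracking rows (r, s, t) with s·322 + t·253 = r:
  row A: (322, 1, 0)   [1·322 + 0·253 = 322]
  row B: (253, 0, 1)   [0·322 + 1·253 = 253]
  322 = 1·253 + 69   → row C = row A − 1·row B = (69, 1, −1)   [check: 1·322 − 1·253 = 69]
  253 = 3·69 + 46   → row D = row B − 3·row C = (46, −3, 4)   [check: −3·322 + 4·253 = 46]
  69 = 1·46 + 23   → row E = row C − 1·row D = (23, 4, −5)   [check: 4·322 − 5·253 = 23]
  46 = 2·23 + 0   → remainder 0, stop. gcd = 23 (last nonzero row E).
So gcd(253, 322) = 23, with Bézout identity 4·322 − 5·253 = 23. Containment (⊇): the Bézout identity exhibits 23 as an element of (253, 322), giving (23) ⊆ (253, 322). Containment (⊆): since 23 | 253 and 23 | 322 (253 = 23·11, 322 = 23·14), every Z-linear combination of 253 and 322 is divisible by 23, so (253, 322) ⊆ (23). Therefore (253, 322) = (23), d = 23.

Final answer: (253, 322) = (23); d = 23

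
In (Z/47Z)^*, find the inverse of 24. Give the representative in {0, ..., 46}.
Apply the extended Euclidean algorithm to (47, 24), tracking rows (r, s, t) with s·47 + t·24 = r. Each division r_prev = q·r_cur + r_new produces the new row as (previous row) − q·(current row):
  row A: (47, 1, 0)   [1·47 + 0·24 = 47]
  row B: (24, 0, 1)   [0·47 + 1·24 = 24]
  47 = 1·24 + 23   → row C = row A − 1·row B = (23, 1, −1)   [check: 1·47 − 1·24 = 23]
  24 = 1·23 + 1   → row D = row B − 1·row C = (1, −1, 2)   [check: −1·47 + 2·24 = 1]
  23 = 23·1 + 0   → remainder 0, stop. gcd = 1 (last nonzero row D).
The gcd is 1, so 24 is invertible mod 47. The last nonzero row gives −1·47 + 2·24 = 1, so t = 2. So 24^(−1) ≡ 2 (mod 47). Verify: 24 · 2 = 48 ≡ 1 (mod 47). ✓

Final answer: 24^(−1) ≡ 2 (mod 47)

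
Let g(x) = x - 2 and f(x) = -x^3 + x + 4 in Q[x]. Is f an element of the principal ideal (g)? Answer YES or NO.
NO

In Q[x] the ideal (g) consists of all multiples of g, so f ∈ (g) iff g | f, i.e. iff the remainder of f on division by g is 0. Divide f by g (g is monic, so eliminate the leading term of the running remainder at each step):
  leading term -x^3: subtract (-x^2)·g(x) = -x^3 + 2·x^2, leaving -2·x^2 + x + 4
  leading term -2·x^2: subtract (-2·x)·g(x) = -2·x^2 + 4·x, leaving 4 - 3·x
  leading term -3·x: subtract (-3)·g(x) = 6 - 3·x, leaving -2
The remainder r(x) = -2 ≠ 0 (and deg r < deg g), so g ∤ f, i.e. f ∉ (g).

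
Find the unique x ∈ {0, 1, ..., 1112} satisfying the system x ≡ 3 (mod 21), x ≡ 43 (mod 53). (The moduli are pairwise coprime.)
The moduli 21, 53 are pairwise coprime, so by the CRT there is a unique solution mod 21·53 = 1113.
Solve by successive substitution. Start with x ≡ 3 (mod 21).
  Combine with x ≡ 43 (mod 53): write x = 3 + 21·t and require 3 + 21·t ≡ 43 (mod 53), i.e. 21·t ≡ 43 − 3 ≡ 40 (mod 53). Since 21^(−1) ≡ 48 (mod 53), t ≡ 48·40 ≡ 12 (mod 53). So x ≡ 3 + 21·12 = 255 (mod 1113).
Unique solution in [0, 1113): x = 255.

Final answer: x ≡ 255 (mod 1113); the representative in [0, 1113) is 255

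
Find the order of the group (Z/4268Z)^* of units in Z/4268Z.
|(Z/4268Z)^*| = 1920

(Z/4268Z)^* consists of the classes a with gcd(a, 4268) = 1, so its order is φ(4268). φ is multiplicative, with φ(p^e) = p^e − p^(e−1). Factorise 4268 = 2^2 · 11 · 97. Then
  φ(4268) = (2^2 − 2^1) · (11 − 1) · (97 − 1) = 2 · 10 · 96 = 1920.
Thus |(Z/4268Z)^*| = 1920.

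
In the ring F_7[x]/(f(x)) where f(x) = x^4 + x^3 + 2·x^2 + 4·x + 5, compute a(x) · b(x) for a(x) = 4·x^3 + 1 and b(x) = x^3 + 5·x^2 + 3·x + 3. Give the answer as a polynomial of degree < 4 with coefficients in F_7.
a · b ≡ 5·x^3 + x^2 + 6·x (mod f(x))

Multiply as integer polynomials: a · b = 4·x^6 + 20·x^5 + 12·x^4 + 13·x^3 + 5·x^2 + 3·x + 3. Reducing coefficients mod 7: a · b ≡ 4·x^6 + 6·x^5 + 5·x^4 + 6·x^3 + 5·x^2 + 3·x + 3. Now divide by f(x) = x^4 + x^3 + 2·x^2 + 4·x + 5 in F_7[x], eliminating the leading term at each step:
  leading term 4·x^6: subtract (4·x^2)·f(x) = 4·x^6 + 4·x^5 + x^4 + 2·x^3 + 6·x^2, leaving 2·x^5 + 4·x^4 + 4·x^3 + 6·x^2 + 3·x + 3 (coefficients mod 7)
  leading term 2·x^5: subtract (2·x)·f(x) = 2·x^5 + 2·x^4 + 4·x^3 + x^2 + 3·x, leaving 2·x^4 + 5·x^2 + 3 (coefficients mod 7)
  leading term 2·x^4: subtract (2)·f(x) = 2·x^4 + 2·x^3 + 4·x^2 + x + 3, leaving 5·x^3 + x^2 + 6·x (coefficients mod 7)
The degree is now < 4, so this is the remainder. Hence a · b ≡ 5·x^3 + x^2 + 6·x in F_7[x]/(f).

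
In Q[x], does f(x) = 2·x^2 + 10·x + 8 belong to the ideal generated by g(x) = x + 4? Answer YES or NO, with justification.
YES

In Q[x] the ideal (g) consists of all multiples of g, so f ∈ (g) iff g | f, i.e. iff the remainder of f on division by g is 0. Divide f by g (g is monic, so eliminate the leading term of the running remainder at each step):
  leading term 2·x^2: subtract (2·x)·g(x) = 2·x^2 + 8·x, leaving 2·x + 8
  leading term 2·x: subtract (2)·g(x) = 2·x + 8, leaving 0
The remainder is 0, so f(x) = g(x) · h(x) with h(x) = 2·x + 2. Hence g | f, i.e. f ∈ (g).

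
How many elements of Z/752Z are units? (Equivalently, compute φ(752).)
An element a ∈ Z/752Z is a unit iff gcd(a, 752) = 1, so the number of units is φ(752). φ is multiplicative, with φ(p^e) = p^e − p^(e−1). Factorise 752 = 2^4 · 47. Then
  φ(752) = (2^4 − 2^3) · (47 − 1) = 8 · 46 = 368.

Final answer: Z/752Z has φ(752) = 368 units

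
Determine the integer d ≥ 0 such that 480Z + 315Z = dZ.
(480, 315) = (15); d = 15

In the PID Z, (a, b) is generated by gcd(a, b). Compute gcd(480, 315) with the extended Euclidean algorithm, tracking rows (r, s, t) with s·480 + t·315 = r:
  row A: (480, 1, 0)   [1·480 + 0·315 = 480]
  row B: (315, 0, 1)   [0·480 + 1·315 = 315]
  480 = 1·315 + 165   → row C = row A − 1·row B = (165, 1, −1)   [check: 1·480 − 1·315 = 165]
  315 = 1·165 + 150   → row D = row B − 1·row C = (150, −1, 2)   [check: −1·480 + 2·315 = 150]
  165 = 1·150 + 15   → row E = row C − 1·row D = (15, 2, −3)   [check: 2·480 − 3·315 = 15]
  150 = 10·15 + 0   → remainder 0, stop. gcd = 15 (last nonzero row E).
So gcd(480, 315) = 15, with Bézout identity 2·480 − 3·315 = 15. Containment (⊇): the Bézout identity exhibits 15 as an element of (480, 315), giving (15) ⊆ (480, 315). Containment (⊆): since 15 | 480 and 15 | 315 (480 = 15·32, 315 = 15·21), every Z-linear combination of 480 and 315 is divisible by 15, so (480, 315) ⊆ (15). Therefore (480, 315) = (15), d = 15.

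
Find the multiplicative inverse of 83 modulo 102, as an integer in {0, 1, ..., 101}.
Apply the extended Euclidean algorithm to (102, 83), tracking rows (r, s, t) with s·102 + t·83 = r. Each division r_prev = q·r_cur + r_new produces the new row as (previous row) − q·(current row):
  row A: (102, 1, 0)   [1·102 + 0·83 = 102]
  row B: (83, 0, 1)   [0·102 + 1·83 = 83]
  102 = 1·83 + 19   → row C = row A − 1·row B = (19, 1, −1)   [check: 1·102 − 1·83 = 19]
  83 = 4·19 + 7   → row D = row B − 4·row C = (7, −4, 5)   [check: −4·102 + 5·83 = 7]
  19 = 2·7 + 5   → row E = row C − 2·row D = (5, 9, −11)   [check: 9·102 − 11·83 = 5]
  7 = 1·5 + 2   → row F = row D − 1·row E = (2, −13, 16)   [check: −13·102 + 16·83 = 2]
  5 = 2·2 + 1   → row G = row E − 2·row F = (1, 35, −43)   [check: 35·102 − 43·83 = 1]
  2 = 2·1 + 0   → remainder 0, stop. gcd = 1 (last nonzero row G).
The gcd is 1, so 83 is invertible mod 102. The last nonzero row gives 35·102 − 43·83 = 1, so t = −43. So 83^(−1) ≡ −43 ≡ 59 (mod 102). Verify: 83 · 59 = 4897 ≡ 1 (mod 102). ✓

Final answer: 83^(−1) ≡ 59 (mod 102)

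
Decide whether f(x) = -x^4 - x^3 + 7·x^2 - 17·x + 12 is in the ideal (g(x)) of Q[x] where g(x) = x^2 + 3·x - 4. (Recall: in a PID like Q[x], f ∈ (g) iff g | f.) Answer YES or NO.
YES

In Q[x] the ideal (g) consists of all multiples of g, so f ∈ (g) iff g | f, i.e. iff the remainder of f on division by g is 0. Divide f by g (g is monic, so eliminate the leading term of the running remainder at each step):
  leading term -x^4: subtract (-x^2)·g(x) = -x^4 - 3·x^3 + 4·x^2, leaving 2·x^3 + 3·x^2 - 17·x + 12
  leading term 2·x^3: subtract (2·x)·g(x) = 2·x^3 + 6·x^2 - 8·x, leaving -3·x^2 - 9·x + 12
  leading term -3·x^2: subtract (-3)·g(x) = -3·x^2 - 9·x + 12, leaving 0
The remainder is 0, so f(x) = g(x) · h(x) with h(x) = -x^2 + 2·x - 3. Hence g | f, i.e. f ∈ (g).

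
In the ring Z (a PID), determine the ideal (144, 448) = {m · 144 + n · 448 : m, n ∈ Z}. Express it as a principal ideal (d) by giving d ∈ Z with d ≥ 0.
In the PID Z, (a, b) is generated by gcd(a, b). Compute gcd(448, 144) with the extended Euclidean algorithm, tracking rows (r, s, t) with s·448 + t·144 = r:
  row A: (448, 1, 0)   [1·448 + 0·144 = 448]
  row B: (144, 0, 1)   [0·448 + 1·144 = 144]
  448 = 3·144 + 16   → row C = row A − 3·row B = (16, 1, −3)   [check: 1·448 − 3·144 = 16]
  144 = 9·16 + 0   → remainder 0, stop. gcd = 16 (last nonzero row C).
So gcd(144, 448) = 16, with Bézout identity 1·448 − 3·144 = 16. Containment (⊇): the Bézout identity exhibits 16 as an element of (144, 448), giving (16) ⊆ (144, 448). Containment (⊆): since 16 | 144 and 16 | 448 (144 = 16·9, 448 = 16·28), every Z-linear combination of 144 and 448 is divisible by 16, so (144, 448) ⊆ (16). Therefore (144, 448) = (16), d = 16.

Final answer: (144, 448) = (16); d = 16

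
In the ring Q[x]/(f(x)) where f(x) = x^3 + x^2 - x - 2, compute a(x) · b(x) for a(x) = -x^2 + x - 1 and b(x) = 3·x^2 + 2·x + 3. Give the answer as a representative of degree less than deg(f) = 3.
a · b ≡ -11·x^2 - x + 5 (mod f(x))

First multiply in Q[x] without reducing: a · b = -3·x^4 + x^3 - 4·x^2 + x - 3. Now divide by f(x) = x^3 + x^2 - x - 2, eliminating the leading term at each step:
  leading term -3·x^4: subtract (-3·x)·f(x) = -3·x^4 - 3·x^3 + 3·x^2 + 6·x, leaving 4·x^3 - 7·x^2 - 5·x - 3
  leading term 4·x^3: subtract (4)·f(x) = 4·x^3 + 4·x^2 - 4·x - 8, leaving -11·x^2 - x + 5
The degree is now < 3, so this is the remainder. Hence a · b ≡ -11·x^2 - x + 5 in Q[x]/(f).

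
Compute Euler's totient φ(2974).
φ is multiplicative, with φ(p^e) = p^e − p^(e−1). Factorise 2974 = 2 · 1487. Then
  φ(2974) = (2 − 1) · (1487 − 1) = 1 · 1486 = 1486.

Final answer: φ(2974) = 1486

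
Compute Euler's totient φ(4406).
φ is multiplicative, with φ(p^e) = p^e − p^(e−1). Factorise 4406 = 2 · 2203. Then
  φ(4406) = (2 − 1) · (2203 − 1) = 1 · 2202 = 2202.

Final answer: φ(4406) = 2202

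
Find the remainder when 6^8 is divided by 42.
36

Use repeated squaring. Binary(8) = 1000. Walk through the bits of the exponent 8 left-to-right: at each bit after the leading one, square the running value, then multiply by 6 if the bit is 1 (always reducing mod 42):
  bit 1 = 1 (leading): start with 6.
  bit 2 = 0: square 6^2 = 36 (mod 42).
  bit 3 = 0: square 36^2 = 1296 ≡ 36 (mod 42).
  bit 4 = 0: square 36^2 = 1296 ≡ 36 (mod 42).
Final value: 6^8 ≡ 36 (mod 42).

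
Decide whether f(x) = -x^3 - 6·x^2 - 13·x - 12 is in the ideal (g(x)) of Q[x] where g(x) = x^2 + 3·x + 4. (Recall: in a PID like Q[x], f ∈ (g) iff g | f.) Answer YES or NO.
In Q[x] the ideal (g) consists of all multiples of g, so f ∈ (g) iff g | f, i.e. iff the remainder of f on division by g is 0. Divide f by g (g is monic, so eliminate the leading term of the running remainder at each step):
  leading term -x^3: subtract (-x)·g(x) = -x^3 - 3·x^2 - 4·x, leaving -3·x^2 - 9·x - 12
  leading term -3·x^2: subtract (-3)·g(x) = -3·x^2 - 9·x - 12, leaving 0
The remainder is 0, so f(x) = g(x) · h(x) with h(x) = -x - 3. Hence g | f, i.e. f ∈ (g).

Final answer: YES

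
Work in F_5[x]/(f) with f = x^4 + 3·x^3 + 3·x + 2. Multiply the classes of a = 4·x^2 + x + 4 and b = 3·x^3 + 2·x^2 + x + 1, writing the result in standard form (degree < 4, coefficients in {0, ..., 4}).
Multiply as integer polynomials: a · b = 12·x^5 + 11·x^4 + 18·x^3 + 13·x^2 + 5·x + 4. Reducing coefficients mod 5: a · b ≡ 2·x^5 + x^4 + 3·x^3 + 3·x^2 + 4. Now divide by f(x) = x^4 + 3·x^3 + 3·x + 2 in F_5[x], eliminating the leading term at each step:
  leading term 2·x^5: subtract (2·x)·f(x) = 2·x^5 + x^4 + x^2 + 4·x, leaving 3·x^3 + 2·x^2 + x + 4 (coefficients mod 5)
The degree is now < 4, so this is the remainder. Hence a · b ≡ 3·x^3 + 2·x^2 + x + 4 in F_5[x]/(f).

Final answer: a · b ≡ 3·x^3 + 2·x^2 + x + 4 (mod f(x))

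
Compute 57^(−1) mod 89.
57^(−1) ≡ 25 (mod 89)

Apply the extended Euclidean algorithm to (89, 57), tracking rows (r, s, t) with s·89 + t·57 = r. Each division r_prev = q·r_cur + r_new produces the new row as (previous row) − q·(current row):
  row A: (89, 1, 0)   [1·89 + 0·57 = 89]
  row B: (57, 0, 1)   [0·89 + 1·57 = 57]
  89 = 1·57 + 32   → row C = row A − 1·row B = (32, 1, −1)   [check: 1·89 − 1·57 = 32]
  57 = 1·32 + 25   → row D = row B − 1·row C = (25, −1, 2)   [check: −1·89 + 2·57 = 25]
  32 = 1·25 + 7   → row E = row C − 1·row D = (7, 2, −3)   [check: 2·89 − 3·57 = 7]
  25 = 3·7 + 4   → row F = row D − 3·row E = (4, −7, 11)   [check: −7·89 + 11·57 = 4]
  7 = 1·4 + 3   → row G = row E − 1·row F = (3, 9, −14)   [check: 9·89 − 14·57 = 3]
  4 = 1·3 + 1   → row H = row F − 1·row G = (1, −16, 25)   [check: −16·89 + 25·57 = 1]
  3 = 3·1 + 0   → remainder 0, stop. gcd = 1 (last nonzero row H).
The gcd is 1, so 57 is invertible mod 89. The last nonzero row gives −16·89 + 25·57 = 1, so t = 25. So 57^(−1) ≡ 25 (mod 89). Verify: 57 · 25 = 1425 ≡ 1 (mod 89). ✓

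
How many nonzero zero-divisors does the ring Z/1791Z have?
Z/1791Z has 602 nonzero zero-divisors

In Z/1791Z each nonzero element is either a unit (gcd with 1791 is 1) or a zero-divisor (gcd > 1). The number of units is φ(1791): factorise 1791 = 3^2 · 199, so φ(1791) = (3^2 − 3^1) · (199 − 1) = 6 · 198 = 1188. The nonzero elements number 1791 − 1 = 1790. Hence the nonzero zero-divisors number 1790 − 1188 = 602.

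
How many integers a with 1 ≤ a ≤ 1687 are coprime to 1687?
1440

The number of a ∈ {1, ..., 1687} with gcd(a, 1687) = 1 is by definition Euler's totient φ(1687). φ is multiplicative, with φ(p^e) = p^e − p^(e−1). Factorise 1687 = 7 · 241. Then
  φ(1687) = (7 − 1) · (241 − 1) = 6 · 240 = 1440.
So there are 1440 such integers.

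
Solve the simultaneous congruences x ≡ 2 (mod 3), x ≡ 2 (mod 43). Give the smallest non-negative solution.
The moduli 3, 43 are pairwise coprime, so by the CRT there is a unique solution mod 3·43 = 129.
Solve by successive substitution. Start with x ≡ 2 (mod 3).
  Combine with x ≡ 2 (mod 43): write x = 2 + 3·t and require 2 + 3·t ≡ 2 (mod 43), i.e. 3·t ≡ 2 − 2 ≡ 0 (mod 43). Since 3^(−1) ≡ 29 (mod 43), t ≡ 29·0 ≡ 0 (mod 43). So x ≡ 2 + 3·0 = 2 (mod 129).
Unique solution in [0, 129): x = 2.

Final answer: x ≡ 2 (mod 129); the representative in [0, 129) is 2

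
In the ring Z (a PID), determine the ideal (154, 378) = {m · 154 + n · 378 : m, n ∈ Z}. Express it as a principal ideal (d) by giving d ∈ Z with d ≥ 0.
In the PID Z, (a, b) is generated by gcd(a, b). Compute gcd(378, 154) with the extended Euclidean algorithm, tracking rows (r, s, t) with s·378 + t·154 = r:
  row A: (378, 1, 0)   [1·378 + 0·154 = 378]
  row B: (154, 0, 1)   [0·378 + 1·154 = 154]
  378 = 2·154 + 70   → row C = row A − 2·row B = (70, 1, −2)   [check: 1·378 − 2·154 = 70]
  154 = 2·70 + 14   → row D = row B − 2·row C = (14, −2, 5)   [check: −2·378 + 5·154 = 14]
  70 = 5·14 + 0   → remainder 0, stop. gcd = 14 (last nonzero row D).
So gcd(154, 378) = 14, with Bézout identity −2·378 + 5·154 = 14. Containment (⊇): the Bézout identity exhibits 14 as an element of (154, 378), giving (14) ⊆ (154, 378). Containment (⊆): since 14 | 154 and 14 | 378 (154 = 14·11, 378 = 14·27), every Z-linear combination of 154 and 378 is divisible by 14, so (154, 378) ⊆ (14). Therefore (154, 378) = (14), d = 14.

Final answer: (154, 378) = (14); d = 14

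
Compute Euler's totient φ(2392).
φ is multiplicative, with φ(p^e) = p^e − p^(e−1). Factorise 2392 = 2^3 · 13 · 23. Then
  φ(2392) = (2^3 − 2^2) · (13 − 1) · (23 − 1) = 4 · 12 · 22 = 1056.

Final answer: φ(2392) = 1056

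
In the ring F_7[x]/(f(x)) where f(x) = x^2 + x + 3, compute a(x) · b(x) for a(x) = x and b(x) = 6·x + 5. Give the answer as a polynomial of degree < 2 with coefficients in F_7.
a · b ≡ 6·x + 3 (mod f(x))

Multiply as integer polynomials: a · b = 6·x^2 + 5·x. Reducing coefficients mod 7: a · b ≡ 6·x^2 + 5·x. Now divide by f(x) = x^2 + x + 3 in F_7[x], eliminating the leading term at each step:
  leading term 6·x^2: subtract (6)·f(x) = 6·x^2 + 6·x + 4, leaving 6·x + 3 (coefficients mod 7)
The degree is now < 2, so this is the remainder. Hence a · b ≡ 6·x + 3 in F_7[x]/(f).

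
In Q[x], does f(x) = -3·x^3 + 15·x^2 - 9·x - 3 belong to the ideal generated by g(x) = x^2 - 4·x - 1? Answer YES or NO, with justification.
YES

In Q[x] the ideal (g) consists of all multiples of g, so f ∈ (g) iff g | f, i.e. iff the remainder of f on division by g is 0. Divide f by g (g is monic, so eliminate the leading term of the running remainder at each step):
  leading term -3·x^3: subtract (-3·x)·g(x) = -3·x^3 + 12·x^2 + 3·x, leaving 3·x^2 - 12·x - 3
  leading term 3·x^2: subtract (3)·g(x) = 3·x^2 - 12·x - 3, leaving 0
The remainder is 0, so f(x) = g(x) · h(x) with h(x) = 3 - 3·x. Hence g | f, i.e. f ∈ (g).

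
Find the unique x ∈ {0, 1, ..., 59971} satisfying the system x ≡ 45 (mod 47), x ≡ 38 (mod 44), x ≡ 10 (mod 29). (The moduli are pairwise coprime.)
x ≡ 28198 (mod 59972); the representative in [0, 59972) is 28198

The moduli 47, 44, 29 are pairwise coprime, so by the CRT there is a unique solution mod 47·44·29 = 59972.
Solve by successive substitution. Start with x ≡ 45 (mod 47).
  Combine with x ≡ 38 (mod 44): write x = 45 + 47·t and require 45 + 47·t ≡ 38 (mod 44), i.e. 47·t ≡ 38 − 45 ≡ 37 (mod 44). Since 47^(−1) ≡ 15 (mod 44) (47 ≡ 3 (mod 44)), t ≡ 15·37 ≡ 27 (mod 44). So x ≡ 45 + 47·27 = 1314 (mod 2068).
  Combine with x ≡ 10 (mod 29): write x = 1314 + 2068·t and require 1314 + 2068·t ≡ 10 (mod 29), i.e. 2068·t ≡ 10 − 1314 ≡ 1 (mod 29). Since 2068^(−1) ≡ 13 (mod 29) (2068 ≡ 9 (mod 29)), t ≡ 13·1 ≡ 13 (mod 29). So x ≡ 1314 + 2068·13 = 28198 (mod 59972).
Unique solution in [0, 59972): x = 28198.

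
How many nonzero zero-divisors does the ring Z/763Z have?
Z/763Z has 114 nonzero zero-divisors

In Z/763Z each nonzero element is either a unit (gcd with 763 is 1) or a zero-divisor (gcd > 1). The number of units is φ(763): factorise 763 = 7 · 109, so φ(763) = (7 − 1) · (109 − 1) = 6 · 108 = 648. The nonzero elements number 763 − 1 = 762. Hence the nonzero zero-divisors number 762 − 648 = 114.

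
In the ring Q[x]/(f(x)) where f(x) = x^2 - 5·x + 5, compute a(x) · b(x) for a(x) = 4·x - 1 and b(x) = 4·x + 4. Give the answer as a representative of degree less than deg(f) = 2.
First multiply in Q[x] without reducing: a · b = 16·x^2 + 12·x - 4. Now divide by f(x) = x^2 - 5·x + 5, eliminating the leading term at each step:
  leading term 16·x^2: subtract (16)·f(x) = 16·x^2 - 80·x + 80, leaving 92·x - 84
The degree is now < 2, so this is the remainder. Hence a · b ≡ 92·x - 84 in Q[x]/(f).

Final answer: a · b ≡ 92·x - 84 (mod f(x))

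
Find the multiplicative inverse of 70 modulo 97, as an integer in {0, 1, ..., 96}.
70^(−1) ≡ 79 (mod 97)

Apply the extended Euclidean algorithm to (97, 70), tracking rows (r, s, t) with s·97 + t·70 = r. Each division r_prev = q·r_cur + r_new produces the new row as (previous row) − q·(current row):
  row A: (97, 1, 0)   [1·97 + 0·70 = 97]
  row B: (70, 0, 1)   [0·97 + 1·70 = 70]
  97 = 1·70 + 27   → row C = row A − 1·row B = (27, 1, −1)   [check: 1·97 − 1·70 = 27]
  70 = 2·27 + 16   → row D = row B − 2·row C = (16, −2, 3)   [check: −2·97 + 3·70 = 16]
  27 = 1·16 + 11   → row E = row C − 1·row D = (11, 3, −4)   [check: 3·97 − 4·70 = 11]
  16 = 1·11 + 5   → row F = row D − 1·row E = (5, −5, 7)   [check: −5·97 + 7·70 = 5]
  11 = 2·5 + 1   → row G = row E − 2·row F = (1, 13, −18)   [check: 13·97 − 18·70 = 1]
  5 = 5·1 + 0   → remainder 0, stop. gcd = 1 (last nonzero row G).
The gcd is 1, so 70 is invertible mod 97. The last nonzero row gives 13·97 − 18·70 = 1, so t = −18. So 70^(−1) ≡ −18 ≡ 79 (mod 97). Verify: 70 · 79 = 5530 ≡ 1 (mod 97). ✓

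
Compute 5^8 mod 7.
Use repeated squaring. Binary(8) = 1000. Walk through the bits of the exponent 8 left-to-right: at each bit after the leading one, square the running value, then multiply by 5 if the bit is 1 (always reducing mod 7):
  bit 1 = 1 (leading): start with 5.
  bit 2 = 0: square 5^2 = 25 ≡ 4 (mod 7).
  bit 3 = 0: square 4^2 = 16 ≡ 2 (mod 7).
  bit 4 = 0: square 2^2 = 4 (mod 7).
Final value: 5^8 ≡ 4 (mod 7).

Final answer: 4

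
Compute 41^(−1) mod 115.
41^(−1) ≡ 101 (mod 115)

Apply the extended Euclidean algorithm to (115, 41), tracking rows (r, s, t) with s·115 + t·41 = r. Each division r_prev = q·r_cur + r_new produces the new row as (previous row) − q·(current row):
  row A: (115, 1, 0)   [1·115 + 0·41 = 115]
  row B: (41, 0, 1)   [0·115 + 1·41 = 41]
  115 = 2·41 + 33   → row C = row A − 2·row B = (33, 1, −2)   [check: 1·115 − 2·41 = 33]
  41 = 1·33 + 8   → row D = row B − 1·row C = (8, −1, 3)   [check: −1·115 + 3·41 = 8]
  33 = 4·8 + 1   → row E = row C − 4·row D = (1, 5, −14)   [check: 5·115 − 14·41 = 1]
  8 = 8·1 + 0   → remainder 0, stop. gcd = 1 (last nonzero row E).
The gcd is 1, so 41 is invertible mod 115. The last nonzero row gives 5·115 − 14·41 = 1, so t = −14. So 41^(−1) ≡ −14 ≡ 101 (mod 115). Verify: 41 · 101 = 4141 ≡ 1 (mod 115). ✓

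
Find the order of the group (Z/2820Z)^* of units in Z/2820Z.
|(Z/2820Z)^*| = 736

(Z/2820Z)^* consists of the classes a with gcd(a, 2820) = 1, so its order is φ(2820). φ is multiplicative, with φ(p^e) = p^e − p^(e−1). Factorise 2820 = 2^2 · 3 · 5 · 47. Then
  φ(2820) = (2^2 − 2^1) · (3 − 1) · (5 − 1) · (47 − 1) = 2 · 2 · 4 · 46 = 736.
Thus |(Z/2820Z)^*| = 736.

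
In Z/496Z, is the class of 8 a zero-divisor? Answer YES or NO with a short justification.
YES

gcd(8, 496) = 8 > 1, so 8 is not a unit in Z/496Z. In Z/nZ every nonzero non-unit is a zero-divisor: explicitly, take b = 496/gcd = 62 ≠ 0 (mod 496); then 8·62 = 496 = 1·496, i.e. 8·62 ≡ 0 (mod 496). So 8 is a zero-divisor.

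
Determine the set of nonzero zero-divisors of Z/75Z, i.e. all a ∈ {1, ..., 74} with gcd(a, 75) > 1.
nonzero zero-divisors of Z/75Z = {3, 5, 6, 9, 10, 12, 15, 18, 20, 21, 24, 25, 27, 30, 33, 35, 36, 39, 40, 42, 45, 48, 50, 51, 54, 55, 57, 60, 63, 65, 66, 69, 70, 72}

An element a ∈ Z/75Z (with a ≠ 0) is a zero-divisor iff gcd(a, 75) > 1 (because a is a unit precisely when gcd(a, n) = 1, and in Z/nZ every nonzero, non-unit element is a zero-divisor). Scan a = 1, ..., 74 and keep those with gcd(a, 75) > 1:
  gcd(3, 75) = 3, gcd(5, 75) = 5, gcd(6, 75) = 3, gcd(9, 75) = 3, gcd(10, 75) = 5, gcd(12, 75) = 3, gcd(15, 75) = 15, gcd(18, 75) = 3, gcd(20, 75) = 5, gcd(21, 75) = 3, gcd(24, 75) = 3, gcd(25, 75) = 25, gcd(27, 75) = 3, gcd(30, 75) = 15, gcd(33, 75) = 3, gcd(35, 75) = 5, gcd(36, 75) = 3, gcd(39, 75) = 3, gcd(40, 75) = 5, gcd(42, 75) = 3, gcd(45, 75) = 15, gcd(48, 75) = 3, gcd(50, 75) = 25, gcd(51, 75) = 3, gcd(54, 75) = 3, gcd(55, 75) = 5, gcd(57, 75) = 3, gcd(60, 75) = 15, gcd(63, 75) = 3, gcd(65, 75) = 5, gcd(66, 75) = 3, gcd(69, 75) = 3, gcd(70, 75) = 5, gcd(72, 75) = 3.
All other a ∈ {1, ..., 74} have gcd(a, 75) = 1 and are units. So the nonzero zero-divisors are exactly the 34 values of a appearing in this scan.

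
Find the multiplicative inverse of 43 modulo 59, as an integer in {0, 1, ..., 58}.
Apply the extended Euclidean algorithm to (59, 43), tracking rows (r, s, t) with s·59 + t·43 = r. Each division r_prev = q·r_cur + r_new produces the new row as (previous row) − q·(current row):
  row A: (59, 1, 0)   [1·59 + 0·43 = 59]
  row B: (43, 0, 1)   [0·59 + 1·43 = 43]
  59 = 1·43 + 16   → row C = row A − 1·row B = (16, 1, −1)   [check: 1·59 − 1·43 = 16]
  43 = 2·16 + 11   → row D = row B − 2·row C = (11, −2, 3)   [check: −2·59 + 3·43 = 11]
  16 = 1·11 + 5   → row E = row C − 1·row D = (5, 3, −4)   [check: 3·59 − 4·43 = 5]
  11 = 2·5 + 1   → row F = row D − 2·row E = (1, −8, 11)   [check: −8·59 + 11·43 = 1]
  5 = 5·1 + 0   → remainder 0, stop. gcd = 1 (last nonzero row F).
The gcd is 1, so 43 is invertible mod 59. The last nonzero row gives −8·59 + 11·43 = 1, so t = 11. So 43^(−1) ≡ 11 (mod 59). Verify: 43 · 11 = 473 ≡ 1 (mod 59). ✓

Final answer: 43^(−1) ≡ 11 (mod 59)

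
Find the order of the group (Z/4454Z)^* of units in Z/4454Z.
|(Z/4454Z)^*| = 2080

(Z/4454Z)^* consists of the classes a with gcd(a, 4454) = 1, so its order is φ(4454). φ is multiplicative, with φ(p^e) = p^e − p^(e−1). Factorise 4454 = 2 · 17 · 131. Then
  φ(4454) = (2 − 1) · (17 − 1) · (131 − 1) = 1 · 16 · 130 = 2080.
Thus |(Z/4454Z)^*| = 2080.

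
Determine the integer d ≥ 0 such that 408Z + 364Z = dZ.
In the PID Z, (a, b) is generated by gcd(a, b). Compute gcd(408, 364) with the extended Euclidean algorithm, tracking rows (r, s, t) with s·408 + t·364 = r:
  row A: (408, 1, 0)   [1·408 + 0·364 = 408]
  row B: (364, 0, 1)   [0·408 + 1·364 = 364]
  408 = 1·364 + 44   → row C = row A − 1·row B = (44, 1, −1)   [check: 1·408 − 1·364 = 44]
  364 = 8·44 + 12   → row D = row B − 8·row C = (12, −8, 9)   [check: −8·408 + 9·364 = 12]
  44 = 3·12 + 8   → row E = row C − 3·row D = (8, 25, −28)   [check: 25·408 − 28·364 = 8]
  12 = 1·8 + 4   → row F = row D − 1·row E = (4, −33, 37)   [check: −33·408 + 37·364 = 4]
  8 = 2·4 + 0   → remainder 0, stop. gcd = 4 (last nonzero row F).
So gcd(408, 364) = 4, with Bézout identity −33·408 + 37·364 = 4. Containment (⊇): the Bézout identity exhibits 4 as an element of (408, 364), giving (4) ⊆ (408, 364). Containment (⊆): since 4 | 408 and 4 | 364 (408 = 4·102, 364 = 4·91), every Z-linear combination of 408 and 364 is divisible by 4, so (408, 364) ⊆ (4). Therefore (408, 364) = (4), d = 4.

Final answer: (408, 364) = (4); d = 4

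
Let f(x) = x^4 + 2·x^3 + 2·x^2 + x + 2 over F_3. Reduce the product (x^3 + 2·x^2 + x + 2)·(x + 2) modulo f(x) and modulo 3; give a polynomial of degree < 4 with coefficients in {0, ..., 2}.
Multiply as integer polynomials: a · b = x^4 + 4·x^3 + 5·x^2 + 4·x + 4. Reducing coefficients mod 3: a · b ≡ x^4 + x^3 + 2·x^2 + x + 1. Now divide by f(x) = x^4 + 2·x^3 + 2·x^2 + x + 2 in F_3[x], eliminating the leading term at each step:
  leading term x^4: subtract (1)·f(x) = x^4 + 2·x^3 + 2·x^2 + x + 2, leaving 2·x^3 + 2 (coefficients mod 3)
The degree is now < 4, so this is the remainder. Hence a · b ≡ 2·x^3 + 2 in F_3[x]/(f).

Final answer: a · b ≡ 2·x^3 + 2 (mod f(x))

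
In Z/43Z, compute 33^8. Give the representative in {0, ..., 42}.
17

Use repeated squaring. Binary(8) = 1000. Walk through the bits of the exponent 8 left-to-right: at each bit after the leading one, square the running value, then multiply by 33 if the bit is 1 (always reducing mod 43):
  bit 1 = 1 (leading): start with 33.
  bit 2 = 0: square 33^2 = 1089 ≡ 14 (mod 43).
  bit 3 = 0: square 14^2 = 196 ≡ 24 (mod 43).
  bit 4 = 0: square 24^2 = 576 ≡ 17 (mod 43).
Final value: 33^8 ≡ 17 (mod 43).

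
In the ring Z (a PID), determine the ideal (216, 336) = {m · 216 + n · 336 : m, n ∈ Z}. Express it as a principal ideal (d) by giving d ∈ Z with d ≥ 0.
(216, 336) = (24); d = 24

In the PID Z, (a, b) is generated by gcd(a, b). Compute gcd(336, 216) with the extended Euclidean algorithm, tracking rows (r, s, t) with s·336 + t·216 = r:
  row A: (336, 1, 0)   [1·336 + 0·216 = 336]
  row B: (216, 0, 1)   [0·336 + 1·216 = 216]
  336 = 1·216 + 120   → row C = row A − 1·row B = (120, 1, −1)   [check: 1·336 − 1·216 = 120]
  216 = 1·120 + 96   → row D = row B − 1·row C = (96, −1, 2)   [check: −1·336 + 2·216 = 96]
  120 = 1·96 + 24   → row E = row C − 1·row D = (24, 2, −3)   [check: 2·336 − 3·216 = 24]
  96 = 4·24 + 0   → remainder 0, stop. gcd = 24 (last nonzero row E).
So gcd(216, 336) = 24, with Bézout identity 2·336 − 3·216 = 24. Containment (⊇): the Bézout identity exhibits 24 as an element of (216, 336), giving (24) ⊆ (216, 336). Containment (⊆): since 24 | 216 and 24 | 336 (216 = 24·9, 336 = 24·14), every Z-linear combination of 216 and 336 is divisible by 24, so (216, 336) ⊆ (24). Therefore (216, 336) = (24), d = 24.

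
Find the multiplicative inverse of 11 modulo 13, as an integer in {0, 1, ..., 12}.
11^(−1) ≡ 6 (mod 13)

Apply the extended Euclidean algorithm to (13, 11), tracking rows (r, s, t) with s·13 + t·11 = r. Each division r_prev = q·r_cur + r_new produces the new row as (previous row) − q·(current row):
  row A: (13, 1, 0)   [1·13 + 0·11 = 13]
  row B: (11, 0, 1)   [0·13 + 1·11 = 11]
  13 = 1·11 + 2   → row C = row A − 1·row B = (2, 1, −1)   [check: 1·13 − 1·11 = 2]
  11 = 5·2 + 1   → row D = row B − 5·row C = (1, −5, 6)   [check: −5·13 + 6·11 = 1]
  2 = 2·1 + 0   → remainder 0, stop. gcd = 1 (last nonzero row D).
The gcd is 1, so 11 is invertible mod 13. The last nonzero row gives −5·13 + 6·11 = 1, so t = 6. So 11^(−1) ≡ 6 (mod 13). Verify: 11 · 6 = 66 ≡ 1 (mod 13). ✓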